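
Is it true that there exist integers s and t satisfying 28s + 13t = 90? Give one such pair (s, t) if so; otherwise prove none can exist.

s = 6, t = -6

28 and 13 are coprime, so 28s + 13t ranges over all of ℤ.
Dividing repeatedly: 28 = 2·13 + 2, 13 = 6·2 + 1, 2 = 2·1 + 0.
Working back up the chain: 1 = 13 − 6·2 = 13 − 6·(28 − 2·13) = −6·28 + 13·13. So 28·(-6) + 13·13 = 1.
Times 90: 28·(-540) + 13·1170 = 90, so (-540, 1170) solves it.
Shifting by a multiple of (13, −28) keeps it a solution: s = -540 + 42·13 = 6, t = 1170 − 42·28 = -6.
Check: 28·6 + 13·(-6) = 168 − 78 = 90. ✓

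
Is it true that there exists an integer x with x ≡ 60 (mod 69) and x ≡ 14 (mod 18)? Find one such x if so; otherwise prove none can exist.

There is no such integer.

Reduce both congruences modulo 3, which divides 69 and 18: they say x ≡ 60 (mod 3) and x ≡ 14 (mod 3).
However 60 ≡ 0 and 14 ≡ 2 (mod 3), and 0 ≠ 2.
Therefore no such x exists.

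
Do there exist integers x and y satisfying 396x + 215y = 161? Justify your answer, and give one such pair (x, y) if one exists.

x = 166, y = -305

396 and 215 are coprime, so 396x + 215y ranges over all of ℤ.
Run the Euclidean algorithm on 396 and 215: 396 = 1·215 + 181, 215 = 1·181 + 34, 181 = 5·34 + 11, 34 = 3·11 + 1, 11 = 11·1 + 0.
Working back up the chain: 1 = 34 − 3·11 = 34 − 3·(181 − 5·34) = −3·181 + 16·34 = −3·181 + 16·(215 − 1·181) = 16·215 − 19·181 = 16·215 − 19·(396 − 1·215) = −19·396 + 35·215. So 396·(-19) + 215·35 = 1.
Multiplying through by 161: x = (-19)·161 = -3059, y = 35·161 = 5635 is a solution.
Adding 15·215 to x and subtracting 15·396 from y gives the tidier solution (166, -305).
Check: 396·166 + 215·(-305) = 65736 − 65575 = 161. ✓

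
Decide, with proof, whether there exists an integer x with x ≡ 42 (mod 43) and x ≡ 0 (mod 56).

x = 1848

gcd(43, 56) = 1, so the Chinese Remainder Theorem guarantees exactly one residue class mod 2408 satisfying both.
Any solution of the first congruence is x = 42 + 43t; substituting into the second, 43t ≡ 0 − 42 ≡ 14 (mod 56).
Invert 43 mod 56 by the Euclidean algorithm: 56 = 1·43 + 13, 43 = 3·13 + 4, 13 = 3·4 + 1, 4 = 4·1 + 0; back-substituting, 1 = 13 − 3·4 = 13 − 3·(43 − 3·13) = −3·43 + 10·13 = −3·43 + 10·(56 − 1·43) = 10·56 − 13·43. Hence 43·(-13) ≡ 1, so 43⁻¹ ≡ -13 ≡ 43 (mod 56).
Therefore t ≡ 43·14 = 602 ≡ 42 (mod 56).
With t = 42: x = 42 + 43·42 = 1848.
Indeed 1848 ≡ 42 (mod 43) and 1848 ≡ 0 (mod 56).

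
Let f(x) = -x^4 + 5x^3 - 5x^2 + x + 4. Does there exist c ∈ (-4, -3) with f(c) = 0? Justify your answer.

f(-4) = -656 and f(-3) = -260, both negative, so a sign-change argument is unavailable; we show f keeps this sign on the whole interval.
Shift to the endpoint -3: with x = -3 − u (0 < u < 1), one computes f(-3 − u) = -u^4 - 17u^3 - 104u^2 - 274u - 260.
All 5 nonzero coefficients of this polynomial in u are negative; hence for u > 0 the value is a sum of negative terms (the constant -260 among them).
So f is strictly negative on (-4, -3); no root exists in the interval.

No.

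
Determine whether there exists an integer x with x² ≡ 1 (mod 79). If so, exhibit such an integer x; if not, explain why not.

Take x = 1. Then 1² = 1, and since 0 ≤ 1 < 79 this is already reduced: 1² ≡ 1 (mod 79).

x = 1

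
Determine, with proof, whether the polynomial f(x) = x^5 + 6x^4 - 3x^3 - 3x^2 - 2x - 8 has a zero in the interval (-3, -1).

f(-3) = 295 and f(-1) = -1, which have opposite signs.
Since f is a polynomial it is continuous on [-3, -1].
By the Intermediate Value Theorem f must vanish at some point of (-3, -1).

Such a root exists.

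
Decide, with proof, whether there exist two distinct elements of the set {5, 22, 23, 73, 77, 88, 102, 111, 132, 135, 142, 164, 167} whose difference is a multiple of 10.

Both 5 and 135 leave remainder 5 on division by 10; their difference 130 = 13·10 is a multiple of 10.

The pair (5, 135) works.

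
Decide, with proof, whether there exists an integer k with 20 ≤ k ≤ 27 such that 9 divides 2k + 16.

For k = 20, 21, …, 27 the values of 2k + 16 modulo 9 are 2, 4, 6, 8, 1, 3, 5, 7 respectively.
The residue 0 does not occur, so no k in [20, 27] makes 2k + 16 a multiple of 9.

No, no such integer k in that range exists.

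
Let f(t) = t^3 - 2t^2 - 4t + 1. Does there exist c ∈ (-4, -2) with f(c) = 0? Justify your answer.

f(-4) = -79 and f(-2) = -7, both negative, so a sign-change argument is unavailable; we show f keeps this sign on the whole interval.
Substitute t = -2 − u, where 0 < u < 2 on the interval. Expanding, f(-2 − u) = -u^3 - 8u^2 - 16u - 7.
The nonzero coefficients here are all negative, so for u > 0 every term is negative (or zero), and the constant term -7 is strictly negative.
Therefore f(t) < 0 throughout (-4, -2), and f has no zero there.

f has no root in that interval.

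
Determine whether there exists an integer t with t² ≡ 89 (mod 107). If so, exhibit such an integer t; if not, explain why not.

Take t = 14. Then 14² = 196 = 1·107 + 89, so 14² ≡ 89 (mod 107).

t = 14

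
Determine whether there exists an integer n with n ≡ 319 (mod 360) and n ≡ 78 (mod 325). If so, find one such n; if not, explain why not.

Reduce both congruences modulo 5, which divides 360 and 325: they say n ≡ 319 (mod 5) and n ≡ 78 (mod 5).
But 319 mod 5 = 4 while 78 mod 5 = 3, a contradiction.
Therefore no such n exists.

No such integer exists.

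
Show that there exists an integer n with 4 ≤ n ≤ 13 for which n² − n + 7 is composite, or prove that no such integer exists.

n = 11

At n = 11: 11² − 11 + 7 = 117 = 3·39, which is composite.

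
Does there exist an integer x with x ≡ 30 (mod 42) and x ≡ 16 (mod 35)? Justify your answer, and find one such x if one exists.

The moduli are not coprime: gcd(42, 35) = 7. Compatibility requires 7 ∣ (16 − 30) = -14, which holds, so solutions exist.
Step through x = 30, 30 + 42, 30 + 2·42, …: the values 30, 72, 114, 156 reduce mod 35 to 30, 2, 9, 16. The value 156 hits 16.
Check: 156 mod 42 = 30, 156 mod 35 = 16. ✓

x = 156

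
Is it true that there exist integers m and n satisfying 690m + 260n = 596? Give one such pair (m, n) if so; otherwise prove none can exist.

Any value of 690m + 260n is a multiple of gcd(690, 260) = 10.
But 596 is not a multiple of 10 (it leaves remainder 6).
So the equation is unsolvable over ℤ.

No such integers exist.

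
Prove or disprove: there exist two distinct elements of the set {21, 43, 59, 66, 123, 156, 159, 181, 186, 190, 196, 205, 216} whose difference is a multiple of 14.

Two integers differ by a multiple of 14 exactly when they have the same residue mod 14. The residues are 21↦7, 43↦1, 59↦3, 66↦10, 123↦11, 156↦2, 159↦5, 181↦13, 186↦4, 190↦8, 196↦0, 205↦9, 216↦6.
All 13 residues are distinct, so no two elements differ by a multiple of 14.

No, no such pair exists.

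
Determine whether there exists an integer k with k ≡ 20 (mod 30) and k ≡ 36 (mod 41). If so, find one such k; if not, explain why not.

k = 200

The moduli 30 and 41 are coprime, so by the Chinese Remainder Theorem a unique solution modulo 1230 exists.
Any solution of the first congruence is k = 20 + 30t; substituting into the second, 30t ≡ 36 − 20 ≡ 16 (mod 41).
Note 30·26 = 780 ≡ 1 (mod 41) (as 780 − 1 = 19·41), so 30⁻¹ ≡ 26.
Multiplying by 26: t ≡ 26·16 = 416 ≡ 6 (mod 41).
Taking t = 6 gives k = 20 + 30·6 = 200.
Verify: 200 = 6·30 + 20 and 200 = 4·41 + 36. ✓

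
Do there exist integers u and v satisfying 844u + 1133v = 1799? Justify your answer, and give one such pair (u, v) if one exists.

844 and 1133 are coprime, so 844u + 1133v ranges over all of ℤ.
Run the Euclidean algorithm on 1133 and 844: 1133 = 1·844 + 289, 844 = 2·289 + 266, 289 = 1·266 + 23, 266 = 11·23 + 13, 23 = 1·13 + 10, 13 = 1·10 + 3, 10 = 3·3 + 1, 3 = 3·1 + 0.
Back-substituting, 1 = 10 − 3·3 = 10 − 3·(13 − 1·10) = −3·13 + 4·10 = −3·13 + 4·(23 − 1·13) = 4·23 − 7·13 = 4·23 − 7·(266 − 11·23) = −7·266 + 81·23 = −7·266 + 81·(289 − 1·266) = 81·289 − 88·266 = 81·289 − 88·(844 − 2·289) = −88·844 + 257·289 = −88·844 + 257·(1133 − 1·844) = 257·1133 − 345·844; that is, 844·(-345) + 1133·257 = 1.
Times 1799: 844·(-620655) + 1133·462343 = 1799, so (-620655, 462343) solves it.
Shifting by a multiple of (1133, −844) keeps it a solution: u = -620655 + 548·1133 = 229, v = 462343 − 548·844 = -169.
Check: 844·229 + 1133·(-169) = 193276 − 191477 = 1799. ✓

u = 229, v = -169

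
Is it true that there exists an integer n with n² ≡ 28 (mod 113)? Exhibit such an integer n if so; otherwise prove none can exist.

n = 64

n = 64 works: 64² = 4096, and 4096 − 28 = 4068 = 36·113.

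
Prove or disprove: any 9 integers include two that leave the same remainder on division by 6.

There are exactly 6 possible remainders on division by 6.
Since 9 > 6, two of the 9 integers must share a residue class by the pigeonhole principle; call them a and b.
So a and b have equal remainders mod 6, which is exactly what was to be shown.

Yes.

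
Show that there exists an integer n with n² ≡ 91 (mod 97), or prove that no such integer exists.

Take n = 24. Then 24² = 576 = 5·97 + 91, so 24² ≡ 91 (mod 97).

n = 24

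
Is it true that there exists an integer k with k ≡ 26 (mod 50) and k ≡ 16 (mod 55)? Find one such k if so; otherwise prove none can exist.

Here gcd(50, 55) = 5, and both 26 and 16 leave remainder 1 mod 5, so the system is consistent.
List candidates k ≡ 26 (mod 50): 26, 76, 126. Modulo 55 these are 26, 21, 16; 126 gives 16 as required.
Check: 126 mod 50 = 26, 126 mod 55 = 16. ✓

k = 126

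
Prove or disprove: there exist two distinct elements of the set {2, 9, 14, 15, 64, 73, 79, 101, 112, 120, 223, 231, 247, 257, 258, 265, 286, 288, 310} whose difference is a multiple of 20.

No such pair exists.

Reduce each element modulo 20: 2↦2, 9↦9, 14↦14, 15↦15, 64↦4, 73↦13, 79↦19, 101↦1, 112↦12, 120↦0, 223↦3, 231↦11, 247↦7, 257↦17, 258↦18, 265↦5, 286↦6, 288↦8, 310↦10.
No residue repeats among the 19 elements, so no pair has difference ≡ 0 (mod 20).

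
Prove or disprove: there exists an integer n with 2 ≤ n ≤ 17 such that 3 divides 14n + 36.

At n = 2 the value 64 is not a multiple of 3. At n = 3 we get 14·3 + 36 = 78, and 78 = 3·26.

n = 3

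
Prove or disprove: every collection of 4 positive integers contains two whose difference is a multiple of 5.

No; for instance {22, 23, 24, 25} is a counterexample.

Take the 4 consecutive integers 22, 23, 24, 25: their residues mod 5 are all distinct because 4 ≤ 5.
Any two of them differ by at most 3 < 5 and by at least 1, so no difference is a multiple of 5.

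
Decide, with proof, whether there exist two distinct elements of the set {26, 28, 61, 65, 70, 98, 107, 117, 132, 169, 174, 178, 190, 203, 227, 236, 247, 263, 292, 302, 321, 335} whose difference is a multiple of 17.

26 and 247 are such a pair.

26 mod 17 = 9 and 247 mod 17 = 9, so 247 − 26 = 221 = 13·17.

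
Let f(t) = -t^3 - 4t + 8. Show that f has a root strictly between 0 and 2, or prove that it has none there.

f(0) = 8 and f(2) = -8, which have opposite signs.
Since f is a polynomial it is continuous on [0, 2].
By the Intermediate Value Theorem f must vanish at some point of (0, 2).

Such a root exists.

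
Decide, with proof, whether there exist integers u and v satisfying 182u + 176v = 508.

u = 26, v = -24

Since gcd(182, 176) = 2 and 508 = 2·254, Bézout's identity guarantees a solution.
Dividing through by 2 reduces the equation to 91u + 88v = 254.
Dividing repeatedly: 91 = 1·88 + 3, 88 = 29·3 + 1, 3 = 3·1 + 0.
Back-substituting, 1 = 88 − 29·3 = 88 − 29·(91 − 1·88) = −29·91 + 30·88; that is, 91·(-29) + 88·30 = 1.
Scaling by 254 gives the particular solution (u, v) = (-7366, 7620).
The general solution is u = -7366 + 88k, v = 7620 − 91k; taking k = 84 gives the smaller pair u = 26, v = -24.
Check: 182·26 + 176·(-24) = 4732 − 4224 = 508. ✓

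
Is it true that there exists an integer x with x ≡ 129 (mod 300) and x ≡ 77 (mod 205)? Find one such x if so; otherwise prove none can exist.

Reduce both congruences modulo 5, which divides 300 and 205: they say x ≡ 129 (mod 5) and x ≡ 77 (mod 5).
However 129 ≡ 4 and 77 ≡ 2 (mod 5), and 4 ≠ 2.
Therefore no such x exists.

No, no such integer exists.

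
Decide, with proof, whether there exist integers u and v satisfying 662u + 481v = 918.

662 and 481 are coprime, so 662u + 481v ranges over all of ℤ.
Dividing repeatedly: 662 = 1·481 + 181, 481 = 2·181 + 119, 181 = 1·119 + 62, 119 = 1·62 + 57, 62 = 1·57 + 5, 57 = 11·5 + 2, 5 = 2·2 + 1, 2 = 2·1 + 0.
Unwinding: 1 = 5 − 2·2 = 5 − 2·(57 − 11·5) = −2·57 + 23·5 = −2·57 + 23·(62 − 1·57) = 23·62 − 25·57 = 23·62 − 25·(119 − 1·62) = −25·119 + 48·62 = −25·119 + 48·(181 − 1·119) = 48·181 − 73·119 = 48·181 − 73·(481 − 2·181) = −73·481 + 194·181 = −73·481 + 194·(662 − 1·481) = 194·662 − 267·481, i.e. 662·194 + 481·(-267) = 1.
Times 918: 662·178092 + 481·(-245106) = 918, so (178092, -245106) solves it.
Subtracting 370·481 from u and adding 370·662 to v gives the tidier solution (122, -166).
Indeed 662·122 + 481·(-166) = 80764 − 79846 = 918.

u = 122, v = -166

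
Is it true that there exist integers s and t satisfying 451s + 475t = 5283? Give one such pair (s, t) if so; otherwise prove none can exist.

Since gcd(451, 475) = 1, every integer is an integer combination of 451 and 475.
Euclidean algorithm: 475 = 1·451 + 24, 451 = 18·24 + 19, 24 = 1·19 + 5, 19 = 3·5 + 4, 5 = 1·4 + 1, 4 = 4·1 + 0.
Working back up the chain: 1 = 5 − 1·4 = 5 − (19 − 3·5) = −19 + 4·5 = −19 + 4·(24 − 1·19) = 4·24 − 5·19 = 4·24 − 5·(451 − 18·24) = −5·451 + 94·24 = −5·451 + 94·(475 − 1·451) = 94·475 − 99·451. So 451·(-99) + 475·94 = 1.
Scaling by 5283 gives the particular solution (s, t) = (-523017, 496602).
The general solution is s = -523017 + 475k, t = 496602 − 451k; taking k = 1102 gives the smaller pair s = 433, t = -400.
Check: 451·433 + 475·(-400) = 195283 − 190000 = 5283. ✓

s = 433, t = -400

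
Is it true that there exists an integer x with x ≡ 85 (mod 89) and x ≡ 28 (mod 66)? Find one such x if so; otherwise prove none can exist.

The moduli 89 and 66 are coprime, so by the Chinese Remainder Theorem a unique solution modulo 5874 exists.
Write x = 85 + 89t and require 85 + 89t ≡ 28 (mod 66), i.e. 89t ≡ 9 (mod 66).
89 ≡ 23 (mod 66), so this reads 23t ≡ 9 (mod 66). To invert 23 modulo 66: 66 = 2·23 + 20, 23 = 1·20 + 3, 20 = 6·3 + 2, 3 = 1·2 + 1, 2 = 2·1 + 0, and unwinding, 1 = 3 − 1·2 = 3 − (20 − 6·3) = −20 + 7·3 = −20 + 7·(23 − 1·20) = 7·23 − 8·20 = 7·23 − 8·(66 − 2·23) = −8·66 + 23·23. Thus 23⁻¹ ≡ 23 (mod 66).
Therefore t ≡ 23·9 = 207 ≡ 9 (mod 66).
With t = 9: x = 85 + 89·9 = 886.
Indeed 886 ≡ 85 (mod 89) and 886 ≡ 28 (mod 66).

x = 886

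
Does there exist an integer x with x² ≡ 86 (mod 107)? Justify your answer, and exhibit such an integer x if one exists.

x = 73 works: 73² = 5329, and 5329 − 86 = 5243 = 49·107.

x = 73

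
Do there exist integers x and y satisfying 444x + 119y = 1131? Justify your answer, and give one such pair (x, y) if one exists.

Since gcd(444, 119) = 1, every integer is an integer combination of 444 and 119.
Euclidean algorithm: 444 = 3·119 + 87, 119 = 1·87 + 32, 87 = 2·32 + 23, 32 = 1·23 + 9, 23 = 2·9 + 5, 9 = 1·5 + 4, 5 = 1·4 + 1, 4 = 4·1 + 0.
Back-substituting, 1 = 5 − 1·4 = 5 − (9 − 1·5) = −9 + 2·5 = −9 + 2·(23 − 2·9) = 2·23 − 5·9 = 2·23 − 5·(32 − 1·23) = −5·32 + 7·23 = −5·32 + 7·(87 − 2·32) = 7·87 − 19·32 = 7·87 − 19·(119 − 1·87) = −19·119 + 26·87 = −19·119 + 26·(444 − 3·119) = 26·444 − 97·119; that is, 444·26 + 119·(-97) = 1.
Multiplying through by 1131: x = 26·1131 = 29406, y = (-97)·1131 = -109707 is a solution.
Shifting by a multiple of (119, −444) keeps it a solution: x = 29406 − 247·119 = 13, y = -109707 + 247·444 = -39.
Check: 444·13 + 119·(-39) = 5772 − 4641 = 1131. ✓

x = 13, y = -39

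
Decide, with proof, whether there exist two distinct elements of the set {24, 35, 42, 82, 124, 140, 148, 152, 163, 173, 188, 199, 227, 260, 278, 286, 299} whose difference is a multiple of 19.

No, no such pair exists.

Reduce each element modulo 19: 24↦5, 35↦16, 42↦4, 82↦6, 124↦10, 140↦7, 148↦15, 152↦0, 163↦11, 173↦2, 188↦17, 199↦9, 227↦18, 260↦13, 278↦12, 286↦1, 299↦14.
All 17 residues are distinct, so no two elements differ by a multiple of 19.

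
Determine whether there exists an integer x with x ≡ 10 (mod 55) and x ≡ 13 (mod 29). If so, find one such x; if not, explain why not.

gcd(55, 29) = 1, so the Chinese Remainder Theorem guarantees exactly one residue class mod 1595 satisfying both.
Any solution of the first congruence is x = 10 + 55t; substituting into the second, 55t ≡ 13 − 10 ≡ 3 (mod 29).
55 ≡ 26 (mod 29), so this reads 26t ≡ 3 (mod 29). Since 26·19 = 494 = 17·29 + 1, the inverse of 26 mod 29 is 19.
Multiplying by 19: t ≡ 19·3 = 57 ≡ 28 (mod 29).
With t = 28: x = 10 + 55·28 = 1550.
Verify: 1550 = 28·55 + 10 and 1550 = 53·29 + 13. ✓

x = 1550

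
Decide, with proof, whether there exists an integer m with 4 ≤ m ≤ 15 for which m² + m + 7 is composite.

m = 14

At m = 14: 14² + 14 + 7 = 217 = 7·31, which is composite.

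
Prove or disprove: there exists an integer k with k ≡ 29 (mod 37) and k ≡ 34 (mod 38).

Since 37 and 38 share no common factor, CRT says the pair of congruences has a solution (unique mod 1406).
Any solution of the first congruence is k = 29 + 37t; substituting into the second, 37t ≡ 34 − 29 ≡ 5 (mod 38).
To invert 37 modulo 38: 38 = 1·37 + 1, 37 = 37·1 + 0, and unwinding, 1 = 38 − 1·37. Thus 37⁻¹ ≡ -1 ≡ 37 (mod 38).
Multiplying by 37: t ≡ 37·5 = 185 ≡ 33 (mod 38).
Taking t = 33 gives k = 29 + 37·33 = 1250.
Verify: 1250 = 33·37 + 29 and 1250 = 32·38 + 34. ✓

k = 1250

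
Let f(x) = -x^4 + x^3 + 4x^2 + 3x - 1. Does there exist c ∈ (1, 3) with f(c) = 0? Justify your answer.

Yes, f has a root in the interval.

f(1) = 6 and f(3) = -10, which have opposite signs.
As a polynomial, f is continuous on every closed interval.
The Intermediate Value Theorem then guarantees some c ∈ (1, 3) with f(c) = 0.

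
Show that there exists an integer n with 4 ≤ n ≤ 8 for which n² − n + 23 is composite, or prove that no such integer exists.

n = 4

At n = 4: 4² − 4 + 23 = 35 = 5·7, which is composite.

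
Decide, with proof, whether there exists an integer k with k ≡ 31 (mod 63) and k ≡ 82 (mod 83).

k = 4315

The moduli 63 and 83 are coprime, so by the Chinese Remainder Theorem a unique solution modulo 5229 exists.
Any solution of the first congruence is k = 31 + 63t; substituting into the second, 63t ≡ 82 − 31 ≡ 51 (mod 83).
To invert 63 modulo 83: 83 = 1·63 + 20, 63 = 3·20 + 3, 20 = 6·3 + 2, 3 = 1·2 + 1, 2 = 2·1 + 0, and unwinding, 1 = 3 − 1·2 = 3 − (20 − 6·3) = −20 + 7·3 = −20 + 7·(63 − 3·20) = 7·63 − 22·20 = 7·63 − 22·(83 − 1·63) = −22·83 + 29·63. Thus 63⁻¹ ≡ 29 (mod 83).
Multiplying by 29: t ≡ 29·51 = 1479 ≡ 68 (mod 83).
Taking t = 68 gives k = 31 + 63·68 = 4315.
Indeed 4315 ≡ 31 (mod 63) and 4315 ≡ 82 (mod 83).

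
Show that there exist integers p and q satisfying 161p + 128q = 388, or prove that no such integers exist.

p = 4, q = -2

Since gcd(161, 128) = 1, every integer is an integer combination of 161 and 128.
Dividing repeatedly: 161 = 1·128 + 33, 128 = 3·33 + 29, 33 = 1·29 + 4, 29 = 7·4 + 1, 4 = 4·1 + 0.
Working back up the chain: 1 = 29 − 7·4 = 29 − 7·(33 − 1·29) = −7·33 + 8·29 = −7·33 + 8·(128 − 3·33) = 8·128 − 31·33 = 8·128 − 31·(161 − 1·128) = −31·161 + 39·128. So 161·(-31) + 128·39 = 1.
Times 388: 161·(-12028) + 128·15132 = 388, so (-12028, 15132) solves it.
Adding 94·128 to p and subtracting 94·161 from q gives the tidier solution (4, -2).
Check: 161·4 + 128·(-2) = 644 − 256 = 388. ✓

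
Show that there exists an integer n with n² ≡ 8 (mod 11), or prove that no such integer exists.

No, no such integer exists.

Squares mod 11 repeat after n = 5 (as (−n)² = n²); for n = 0..5 they are 0, 1, 4, 9, 5, 3.
So the quadratic residues mod 11 are {0, 1, 3, 4, 5, 9}, and 8 is not among them.
Therefore n² ≡ 8 (mod 11) has no solution.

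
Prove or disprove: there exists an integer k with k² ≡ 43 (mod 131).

k = 49 works: 49² = 2401, and 2401 − 43 = 2358 = 18·131.

k = 49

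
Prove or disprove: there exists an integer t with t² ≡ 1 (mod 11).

t = 10 works: 10² = 100, and 100 − 1 = 99 = 9·11.

t = 10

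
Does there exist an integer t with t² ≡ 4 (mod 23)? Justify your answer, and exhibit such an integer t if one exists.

t = 2

Take t = 2. Then 2² = 4, and since 0 ≤ 4 < 23 this is already reduced: 2² ≡ 4 (mod 23).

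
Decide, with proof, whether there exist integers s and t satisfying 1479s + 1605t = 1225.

gcd(1479, 1605) = 3, so every integer of the form 1479s + 1605t is a multiple of 3.
But 1225 = 3·408 + 1, so 3 ∤ 1225.
Therefore 1479s + 1605t = 1225 has no solution in integers.

No, no such integers exist.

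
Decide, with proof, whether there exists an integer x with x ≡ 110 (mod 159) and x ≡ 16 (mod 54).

gcd(159, 54) = 3. If x ≡ 110 (mod 159) and x ≡ 16 (mod 54), then x ≡ 110 (mod 3) and x ≡ 16 (mod 3).
But 110 mod 3 = 2 while 16 mod 3 = 1, a contradiction.
Hence the system has no solution.

There is no such integer.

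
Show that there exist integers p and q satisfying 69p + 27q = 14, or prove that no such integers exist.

Any value of 69p + 27q is a multiple of gcd(69, 27) = 3.
But 14 = 3·4 + 2, so 3 ∤ 14.
So the equation is unsolvable over ℤ.

No such integers exist.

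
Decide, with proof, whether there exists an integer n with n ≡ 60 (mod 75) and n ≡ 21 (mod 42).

n = 735

gcd(75, 42) = 3. A simultaneous solution exists iff 60 ≡ 21 (mod 3); here 60 mod 3 = 0 = 21 mod 3, so it does.
Write n = 60 + 75t. Then 75t ≡ 21 − 60 ≡ 3 (mod 42); dividing through by 3 gives 25t ≡ 1 (mod 14).
25 ≡ 11 (mod 14), so this reads 11t ≡ 1 (mod 14). Invert 11 mod 14 by the Euclidean algorithm: 14 = 1·11 + 3, 11 = 3·3 + 2, 3 = 1·2 + 1, 2 = 2·1 + 0; back-substituting, 1 = 3 − 1·2 = 3 − (11 − 3·3) = −11 + 4·3 = −11 + 4·(14 − 1·11) = 4·14 − 5·11. Hence 11·(-5) ≡ 1, so 11⁻¹ ≡ -5 ≡ 9 (mod 14).
Therefore t ≡ 9·1 = 9 (mod 14).
Then n = 60 + 75·9 = 735.
Check: 735 mod 75 = 60, 735 mod 42 = 21. ✓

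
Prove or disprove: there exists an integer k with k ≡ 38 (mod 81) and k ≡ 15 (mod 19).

k = 281

gcd(81, 19) = 1, so the Chinese Remainder Theorem guarantees exactly one residue class mod 1539 satisfying both.
Any solution of the first congruence is k = 38 + 81t; substituting into the second, 81t ≡ 15 − 38 ≡ 15 (mod 19).
81 ≡ 5 (mod 19), so this reads 5t ≡ 15 (mod 19). Note 5·4 = 20 ≡ 1 (mod 19) (as 20 − 1 = 1·19), so 5⁻¹ ≡ 4.
Therefore t ≡ 4·15 = 60 ≡ 3 (mod 19).
Taking t = 3 gives k = 38 + 81·3 = 281.
Check: 281 mod 81 = 38, 281 mod 19 = 15. ✓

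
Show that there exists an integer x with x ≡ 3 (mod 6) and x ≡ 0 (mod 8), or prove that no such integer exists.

No, no such integer exists.

Reduce both congruences modulo 2, which divides 6 and 8: they say x ≡ 3 (mod 2) and x ≡ 0 (mod 2).
These are incompatible: 3 − 0 = 3 is not divisible by 2.
Therefore no such x exists.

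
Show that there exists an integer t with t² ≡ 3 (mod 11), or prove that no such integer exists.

Take t = 6. Then 6² = 36 = 3·11 + 3, so 6² ≡ 3 (mod 11).

t = 6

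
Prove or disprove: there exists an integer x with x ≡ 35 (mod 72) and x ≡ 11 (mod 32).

The moduli are not coprime: gcd(72, 32) = 8. Compatibility requires 8 ∣ (11 − 35) = -24, which holds, so solutions exist.
Step through x = 35, 35 + 72, 35 + 2·72, …: the values 35, 107 reduce mod 32 to 3, 11. The value 107 hits 11.
Check: 107 mod 72 = 35, 107 mod 32 = 11. ✓

x = 107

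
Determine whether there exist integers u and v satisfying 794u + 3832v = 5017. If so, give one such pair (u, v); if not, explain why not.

No, no such integers exist.

Any value of 794u + 3832v is a multiple of gcd(794, 3832) = 2.
But 5017 is not a multiple of 2 (it leaves remainder 1).
Hence no integers u, v satisfy the equation.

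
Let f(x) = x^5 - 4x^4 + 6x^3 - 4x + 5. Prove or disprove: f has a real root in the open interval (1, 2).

No.

f(1) = 4 and f(2) = 13, both positive, so a sign-change argument is unavailable; we show f keeps this sign on the whole interval.
Shift to the endpoint 1: with x = 1 + u (0 < u < 1), one computes f(1 + u) = u^5 + u^4 + 4u^2 + 3u + 4.
The nonzero coefficients here are all positive, so for u > 0 every term is positive (or zero), and the constant term 4 is strictly positive.
So f is strictly positive on (1, 2); no root exists in the interval.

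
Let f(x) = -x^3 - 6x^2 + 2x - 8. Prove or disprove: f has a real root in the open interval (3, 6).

f has no root in that interval.

f(3) = -83 and f(6) = -428, both negative, so a sign-change argument is unavailable; we show f keeps this sign on the whole interval.
Substitute x = 3 + u, where 0 < u < 3 on the interval. Expanding, f(3 + u) = -u^3 - 15u^2 - 61u - 83.
All 4 nonzero coefficients of this polynomial in u are negative; hence for u > 0 the value is a sum of negative terms (the constant -83 among them).
So f is strictly negative on (3, 6); no root exists in the interval.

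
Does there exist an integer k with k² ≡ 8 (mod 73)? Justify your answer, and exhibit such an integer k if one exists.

Take k = 9. Then 9² = 81 = 1·73 + 8, so 9² ≡ 8 (mod 73).

k = 9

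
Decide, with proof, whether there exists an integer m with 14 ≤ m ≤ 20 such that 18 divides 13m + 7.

The values of 13m + 7 for m = 14, 15, …, 20 are 189, 202, 215, 228, 241, 254, 267; reduced mod 18 these are 9, 4, 17, 12, 7, 2, 15.
Since 0 is absent from this list, 18 ∤ 13m + 7 for every m with 14 ≤ m ≤ 20.

No, no such integer m in that range exists.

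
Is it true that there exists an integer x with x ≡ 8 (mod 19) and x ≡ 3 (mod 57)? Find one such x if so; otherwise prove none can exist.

No, no such integer exists.

gcd(19, 57) = 19. If x ≡ 8 (mod 19) and x ≡ 3 (mod 57), then x ≡ 8 (mod 19) and x ≡ 3 (mod 19).
However 8 ≡ 8 and 3 ≡ 3 (mod 19), and 8 ≠ 3.
So no integer satisfies both congruences.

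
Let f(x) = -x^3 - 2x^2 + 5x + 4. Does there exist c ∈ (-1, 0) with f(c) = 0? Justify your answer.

f(-1) = -2 and f(0) = 4, which have opposite signs.
Since f is a polynomial it is continuous on [-1, 0].
So by the Intermediate Value Theorem there is a c strictly between -1 and 0 with f(c) = 0.

Such a root exists.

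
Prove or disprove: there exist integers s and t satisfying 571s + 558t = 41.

s = 89, t = -91

Since gcd(571, 558) = 1, every integer is an integer combination of 571 and 558.
Dividing repeatedly: 571 = 1·558 + 13, 558 = 42·13 + 12, 13 = 1·12 + 1, 12 = 12·1 + 0.
Back-substituting, 1 = 13 − 1·12 = 13 − (558 − 42·13) = −558 + 43·13 = −558 + 43·(571 − 1·558) = 43·571 − 44·558; that is, 571·43 + 558·(-44) = 1.
Multiplying through by 41: s = 43·41 = 1763, t = (-44)·41 = -1804 is a solution.
The general solution is s = 1763 + 558k, t = -1804 − 571k; taking k = -3 gives the smaller pair s = 89, t = -91.
Indeed 571·89 + 558·(-91) = 50819 − 50778 = 41.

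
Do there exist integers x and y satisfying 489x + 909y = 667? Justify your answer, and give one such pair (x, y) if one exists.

Both 489 and 909 are divisible by gcd(489, 909) = 3, hence so is any combination 489x + 909y.
But 667 is not a multiple of 3 (it leaves remainder 1).
Hence no integers x, y satisfy the equation.

No, no such integers exist.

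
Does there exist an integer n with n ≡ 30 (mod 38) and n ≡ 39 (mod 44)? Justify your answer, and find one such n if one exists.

There is no such integer.

gcd(38, 44) = 2. If n ≡ 30 (mod 38) and n ≡ 39 (mod 44), then n ≡ 30 (mod 2) and n ≡ 39 (mod 2).
However 30 ≡ 0 and 39 ≡ 1 (mod 2), and 0 ≠ 1.
Therefore no such n exists.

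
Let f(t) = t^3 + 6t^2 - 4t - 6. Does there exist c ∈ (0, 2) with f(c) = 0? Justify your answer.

Yes, such a c exists.

f(0) = -6 and f(2) = 18, which have opposite signs.
As a polynomial, f is continuous on every closed interval.
By the Intermediate Value Theorem, f takes the value 0 somewhere in the open interval.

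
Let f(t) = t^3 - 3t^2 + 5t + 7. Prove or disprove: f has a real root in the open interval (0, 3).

f(0) = 7 and f(3) = 22, both positive.
f'(t) = 3t^2 - 6t + 5 has discriminant (-6)² − 4·3·5 = -24 < 0, so f' has no real roots and is positive for every real t.
Hence f is strictly increasing on ℝ, and in particular on [0, 3]. A strictly monotone function with same-sign endpoint values stays positive on the whole interval, so f has no zero in (0, 3).

No such root exists.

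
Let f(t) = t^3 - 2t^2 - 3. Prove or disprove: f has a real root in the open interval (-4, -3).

No.

f(-4) = -99 and f(-3) = -48, both negative, so a sign-change argument is unavailable; we show f keeps this sign on the whole interval.
Shift to the endpoint -3: with t = -3 − u (0 < u < 1), one computes f(-3 − u) = -u^3 - 11u^2 - 39u - 48.
All 4 nonzero coefficients of this polynomial in u are negative; hence for u > 0 the value is a sum of negative terms (the constant -48 among them).
Therefore f(t) < 0 throughout (-4, -3), and f has no zero there.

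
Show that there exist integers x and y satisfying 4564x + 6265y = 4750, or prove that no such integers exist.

Both 4564 and 6265 are divisible by gcd(4564, 6265) = 7, hence so is any combination 4564x + 6265y.
However 4750 leaves remainder 4 on division by 7.
So the equation is unsolvable over ℤ.

No such integers exist.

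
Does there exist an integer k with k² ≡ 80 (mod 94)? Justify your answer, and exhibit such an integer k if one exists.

There is no such integer.

Reduce modulo the prime factor 47 of 94: any solution would satisfy k² ≡ 33 (mod 47).
Apply Euler's criterion with the prime 47: 33 is a quadratic residue iff 33^23 ≡ 1 (mod 47), and a non-residue iff it is ≡ −1.
Repeated squaring mod 47: 33^2 = 1089 ≡ 8; 33^4 ≡ 8² = 64 ≡ 17; 33^8 ≡ 17² = 289 ≡ 7; 33^16 ≡ 7² = 49 ≡ 2.
Since 23 = 16 + 4 + 2 + 1, 33^23 ≡ 2 · 17 · 8 · 33; multiplying out mod 47: 2·17 = 34 ≡ 34, then 34·8 = 272 ≡ 37, then 37·33 = 1221 ≡ 46. Thus 33^23 ≡ 46 ≡ −1 (mod 47).
The value −1 means 33 is a non-residue modulo 47, so k² ≡ 33 (mod 47) is impossible.
So 33 is not a square mod 47, and hence 80 is not a square mod 94.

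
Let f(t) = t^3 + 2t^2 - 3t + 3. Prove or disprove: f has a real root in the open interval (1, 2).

No.

The endpoint values f(1) = 3 and f(2) = 13 are both positive. Claim: f(t) > 0 for every t in (1, 2).
Substitute t = 1 + u, where 0 < u < 1 on the interval. Expanding, f(1 + u) = u^3 + 5u^2 + 4u + 3.
The nonzero coefficients here are all positive, so for u > 0 every term is positive (or zero), and the constant term 3 is strictly positive.
Therefore f(t) > 0 throughout (1, 2), and f has no zero there.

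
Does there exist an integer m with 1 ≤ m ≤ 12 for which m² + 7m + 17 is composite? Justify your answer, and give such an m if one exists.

m = 7

At m = 7: 7² + 7·7 + 17 = 115 = 5·23, which is composite.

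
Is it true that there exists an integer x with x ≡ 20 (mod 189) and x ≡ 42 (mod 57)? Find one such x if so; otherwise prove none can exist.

Reduce both congruences modulo 3, which divides 189 and 57: they say x ≡ 20 (mod 3) and x ≡ 42 (mod 3).
But 20 mod 3 = 2 while 42 mod 3 = 0, a contradiction.
So no integer satisfies both congruences.

No, no such integer exists.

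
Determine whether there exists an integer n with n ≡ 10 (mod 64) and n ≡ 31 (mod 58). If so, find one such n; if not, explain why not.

No such integer exists.

gcd(64, 58) = 2. If n ≡ 10 (mod 64) and n ≡ 31 (mod 58), then n ≡ 10 (mod 2) and n ≡ 31 (mod 2).
But 10 mod 2 = 0 while 31 mod 2 = 1, a contradiction.
So no integer satisfies both congruences.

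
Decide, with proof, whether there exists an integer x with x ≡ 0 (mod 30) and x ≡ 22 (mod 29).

x = 660

gcd(30, 29) = 1, so the Chinese Remainder Theorem guarantees exactly one residue class mod 870 satisfying both.
Any solution of the first congruence is x = 0 + 30t; substituting into the second, 30t ≡ 22 − 0 ≡ 22 (mod 29).
30 ≡ 1 (mod 29), so this reads 1t ≡ 22 (mod 29). So t ≡ 22 (mod 29).
Taking t = 22 gives x = 0 + 30·22 = 660.
Indeed 660 ≡ 0 (mod 30) and 660 ≡ 22 (mod 29).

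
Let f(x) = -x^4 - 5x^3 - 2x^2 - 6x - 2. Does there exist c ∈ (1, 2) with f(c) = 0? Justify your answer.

No such root exists.

The endpoint values f(1) = -16 and f(2) = -78 are both negative. Claim: f(x) < 0 for every x in (1, 2).
Shift to the endpoint 1: with x = 1 + u (0 < u < 1), one computes f(1 + u) = -u^4 - 9u^3 - 23u^2 - 29u - 16.
The nonzero coefficients here are all negative, so for u > 0 every term is negative (or zero), and the constant term -16 is strictly negative.
Therefore f(x) < 0 throughout (1, 2), and f has no zero there.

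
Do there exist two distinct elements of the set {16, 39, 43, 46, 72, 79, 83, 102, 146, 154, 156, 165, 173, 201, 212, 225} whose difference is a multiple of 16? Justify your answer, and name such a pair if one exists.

Two integers differ by a multiple of 16 exactly when they have the same residue mod 16. The residues are 16↦0, 39↦7, 43↦11, 46↦14, 72↦8, 79↦15, 83↦3, 102↦6, 146↦2, 154↦10, 156↦12, 165↦5, 173↦13, 201↦9, 212↦4, 225↦1.
These 16 residues are pairwise different, hence no difference of two elements is divisible by 16.

No, no such pair exists.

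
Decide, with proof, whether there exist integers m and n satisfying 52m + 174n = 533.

gcd(52, 174) = 2, so every integer of the form 52m + 174n is a multiple of 2.
But 533 is not a multiple of 2 (it leaves remainder 1).
Hence no integers m, n satisfy the equation.

No, no such integers exist.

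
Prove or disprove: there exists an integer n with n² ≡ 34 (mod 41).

There is no such integer.

41 is prime, so by Euler's criterion 34 is a square mod 41 iff 34^((41−1)/2) = 34^20 ≡ 1 (mod 41).
Squaring successively (mod 41): 34^2 = 1156 ≡ 8; 34^4 ≡ 8² = 64 ≡ 23; 34^8 ≡ 23² = 529 ≡ 37; 34^16 ≡ 37² = 1369 ≡ 16.
Since 20 = 16 + 4, 34^20 ≡ 16 · 23; multiplying out mod 41: 16·23 = 368 ≡ 40. Thus 34^20 ≡ 40 ≡ −1 (mod 41).
By Euler's criterion 34 is a quadratic non-residue mod 41: no n satisfies n² ≡ 34 (mod 41).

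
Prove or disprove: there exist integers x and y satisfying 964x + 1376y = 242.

Both 964 and 1376 are divisible by gcd(964, 1376) = 4, hence so is any combination 964x + 1376y.
But 242 is not a multiple of 4 (it leaves remainder 2).
So the equation is unsolvable over ℤ.

There are no such integers.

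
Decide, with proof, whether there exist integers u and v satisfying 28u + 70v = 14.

u = 3, v = -1

Every value of 28u + 70v is a multiple of gcd(28, 70) = 14; since 14 ∣ 14, solutions exist.
Dividing through by 14 reduces the equation to 2u + 5v = 1.
Run the Euclidean algorithm on 5 and 2: 5 = 2·2 + 1, 2 = 2·1 + 0.
Working back up the chain: 1 = 5 − 2·2. So 2·(-2) + 5·1 = 1.
This gives the solution u = -2, v = 1 directly.
Shifting by a multiple of (5, −2) keeps it a solution: u = -2 + 1·5 = 3, v = 1 − 1·2 = -1.
Indeed 28·3 + 70·(-1) = 84 − 70 = 14.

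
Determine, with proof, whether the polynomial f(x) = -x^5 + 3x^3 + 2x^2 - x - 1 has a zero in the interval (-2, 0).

Yes, f has a root in the interval.

f(-2) = 17 and f(0) = -1, which have opposite signs.
Since f is a polynomial it is continuous on [-2, 0].
By the Intermediate Value Theorem f must vanish at some point of (-2, 0).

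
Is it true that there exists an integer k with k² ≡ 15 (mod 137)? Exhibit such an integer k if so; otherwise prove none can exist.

k = 17

k = 17 works: 17² = 289, and 289 − 15 = 274 = 2·137.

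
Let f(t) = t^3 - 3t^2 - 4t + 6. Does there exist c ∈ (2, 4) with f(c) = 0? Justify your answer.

Yes, such a c exists.

f(2) = -6 and f(4) = 6, which have opposite signs.
f is continuous everywhere (it is a polynomial), in particular on [2, 4].
By the Intermediate Value Theorem f must vanish at some point of (2, 4).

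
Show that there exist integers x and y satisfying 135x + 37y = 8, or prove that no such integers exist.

x = 25, y = -91

135 and 37 are coprime, so 135x + 37y ranges over all of ℤ.
Euclidean algorithm: 135 = 3·37 + 24, 37 = 1·24 + 13, 24 = 1·13 + 11, 13 = 1·11 + 2, 11 = 5·2 + 1, 2 = 2·1 + 0.
Working back up the chain: 1 = 11 − 5·2 = 11 − 5·(13 − 1·11) = −5·13 + 6·11 = −5·13 + 6·(24 − 1·13) = 6·24 − 11·13 = 6·24 − 11·(37 − 1·24) = −11·37 + 17·24 = −11·37 + 17·(135 − 3·37) = 17·135 − 62·37. So 135·17 + 37·(-62) = 1.
Multiplying through by 8: x = 17·8 = 136, y = (-62)·8 = -496 is a solution.
Subtracting 3·37 from x and adding 3·135 to y gives the tidier solution (25, -91).
Indeed 135·25 + 37·(-91) = 3375 − 3367 = 8.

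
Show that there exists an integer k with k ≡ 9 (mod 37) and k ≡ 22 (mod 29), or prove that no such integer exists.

k = 1008

gcd(37, 29) = 1, so the Chinese Remainder Theorem guarantees exactly one residue class mod 1073 satisfying both.
Any solution of the first congruence is k = 9 + 37t; substituting into the second, 37t ≡ 22 − 9 ≡ 13 (mod 29).
37 ≡ 8 (mod 29), so this reads 8t ≡ 13 (mod 29). Note 8·11 = 88 ≡ 1 (mod 29) (as 88 − 1 = 3·29), so 8⁻¹ ≡ 11.
Therefore t ≡ 11·13 = 143 ≡ 27 (mod 29).
Taking t = 27 gives k = 9 + 37·27 = 1008.
Verify: 1008 = 27·37 + 9 and 1008 = 34·29 + 22. ✓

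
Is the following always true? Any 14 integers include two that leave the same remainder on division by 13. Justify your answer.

There are exactly 13 possible remainders on division by 13.
Placing 14 integers into 13 classes, some class receives at least two — say a and b.
So a and b have equal remainders mod 13, which is exactly what was to be shown.

Yes.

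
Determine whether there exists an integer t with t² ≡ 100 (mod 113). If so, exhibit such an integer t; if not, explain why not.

t = 10

Take t = 10. Then 10² = 100, and since 0 ≤ 100 < 113 this is already reduced: 10² ≡ 100 (mod 113).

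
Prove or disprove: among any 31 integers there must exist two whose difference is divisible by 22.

Yes, this is always true.

Partition the integers by their residue mod 22; there are 22 classes.
Since 31 > 22, two of the 31 integers must share a residue class by the pigeonhole principle; call them a and b.
Their difference a − b is then a multiple of 22.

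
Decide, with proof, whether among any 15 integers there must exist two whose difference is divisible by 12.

There are exactly 12 possible remainders on division by 12.
With 15 integers and only 12 classes, the pigeonhole principle forces two of them, say a and b, into the same class.
Then a ≡ b (mod 12), i.e. 12 ∣ (a − b).

Yes.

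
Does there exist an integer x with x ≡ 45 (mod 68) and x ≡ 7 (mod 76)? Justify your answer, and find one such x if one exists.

Both moduli are multiples of 4 = gcd(68, 76), so any solution would satisfy x ≡ 45 and x ≡ 7 modulo 4 simultaneously.
But 45 mod 4 = 1 while 7 mod 4 = 3, a contradiction.
Therefore no such x exists.

No, no such integer exists.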